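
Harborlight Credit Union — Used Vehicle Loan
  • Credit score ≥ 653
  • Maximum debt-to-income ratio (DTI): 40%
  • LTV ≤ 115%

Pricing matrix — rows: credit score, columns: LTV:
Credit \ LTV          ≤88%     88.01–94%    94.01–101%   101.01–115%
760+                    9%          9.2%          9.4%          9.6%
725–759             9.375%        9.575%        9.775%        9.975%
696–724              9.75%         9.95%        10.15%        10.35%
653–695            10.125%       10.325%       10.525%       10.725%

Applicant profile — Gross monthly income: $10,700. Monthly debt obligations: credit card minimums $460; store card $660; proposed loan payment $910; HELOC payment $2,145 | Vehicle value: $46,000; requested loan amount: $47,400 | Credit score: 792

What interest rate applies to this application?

9.6%

Credit score 792 ≥ 653; Total monthly debts = (460 + 660 + 910 + 2,145) = 4,175. DTI: 4,175 ÷ 10,700 = 39%, within the 40% cap
Loan-to-value = 47,400/46,000 = 103% — pass (115% max)
Row: 792 falls in 760+. Column: 103% falls in 101.01–115%. Rate = 9.6%.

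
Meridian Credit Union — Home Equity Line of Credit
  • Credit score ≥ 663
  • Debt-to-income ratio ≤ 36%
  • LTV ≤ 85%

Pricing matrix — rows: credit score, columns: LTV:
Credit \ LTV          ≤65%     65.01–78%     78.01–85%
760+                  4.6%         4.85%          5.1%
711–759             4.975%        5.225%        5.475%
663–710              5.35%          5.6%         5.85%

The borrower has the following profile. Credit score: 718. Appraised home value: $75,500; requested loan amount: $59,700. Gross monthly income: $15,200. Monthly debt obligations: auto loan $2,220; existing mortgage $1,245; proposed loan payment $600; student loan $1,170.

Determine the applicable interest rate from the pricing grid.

5.475%

Credit score 718 ≥ 663; Total monthly debts = (2,220 + 1,245 + 600 + 1,170) = 5,235. DTI: 5,235 ÷ 15,200 = 34.4%, within the 36% cap
Loan-to-value = 59,700/75,500 = 79.1% — pass (85% max)
Credit 718 → row 711–759; LTV 79.1% → column 78.01–85%. Grid cell → 5.475%.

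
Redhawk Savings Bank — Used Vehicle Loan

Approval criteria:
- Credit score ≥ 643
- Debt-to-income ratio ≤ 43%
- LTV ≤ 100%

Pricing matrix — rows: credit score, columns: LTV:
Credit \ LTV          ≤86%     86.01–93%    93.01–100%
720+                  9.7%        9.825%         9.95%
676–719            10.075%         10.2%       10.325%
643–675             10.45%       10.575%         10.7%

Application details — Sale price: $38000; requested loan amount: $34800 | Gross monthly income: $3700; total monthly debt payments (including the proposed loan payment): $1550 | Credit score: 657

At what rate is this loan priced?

10.575%

Credit score 657 ≥ 643; DTI = 1,550/3,700 = 41.9% ≤ 43%
Loan-to-value = 34,800/38,000 = 91.6% — pass (100% max)
Score 657 is in the 643–675 band; LTV 91.6% is in the 86.01–93% band → 10.575%.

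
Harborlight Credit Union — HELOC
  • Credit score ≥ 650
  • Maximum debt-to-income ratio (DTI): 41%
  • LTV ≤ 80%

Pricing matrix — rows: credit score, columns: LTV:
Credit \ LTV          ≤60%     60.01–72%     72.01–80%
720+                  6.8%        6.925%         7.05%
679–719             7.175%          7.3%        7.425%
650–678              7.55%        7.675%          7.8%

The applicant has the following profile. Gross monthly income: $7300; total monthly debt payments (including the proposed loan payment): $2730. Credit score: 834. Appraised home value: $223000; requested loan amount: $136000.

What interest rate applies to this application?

Credit score 834 ≥ 650; DTI = 2,730/7,300 = 37.4% ≤ 41%
Loan-to-value = 136,000/223,000 = 61% — pass (80% max)
Score 834 is in the 720+ band; LTV 61% is in the 60.01–72% band → 6.925%.

6.925%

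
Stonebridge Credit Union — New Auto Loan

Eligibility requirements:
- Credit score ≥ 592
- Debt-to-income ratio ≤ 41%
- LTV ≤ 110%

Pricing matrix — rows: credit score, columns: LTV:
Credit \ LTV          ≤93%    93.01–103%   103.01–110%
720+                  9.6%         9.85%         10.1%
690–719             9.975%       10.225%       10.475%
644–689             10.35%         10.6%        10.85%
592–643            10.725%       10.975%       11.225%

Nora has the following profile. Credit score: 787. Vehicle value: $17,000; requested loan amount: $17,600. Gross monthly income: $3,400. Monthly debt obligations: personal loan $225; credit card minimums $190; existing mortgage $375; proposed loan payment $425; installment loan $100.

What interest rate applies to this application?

10.1%

Credit score 787 ≥ 592; Total monthly debts = (225 + 190 + 375 + 425 + 100) = 1,315. DTI: 1,315 ÷ 3,400 = 38.7%, within the 41% cap
Loan-to-value = 17,600/17,000 = 103.5% — pass (110% max)
Credit 787 → row 720+; LTV 103.5% → column 103.01–110%. Grid cell → 10.1%.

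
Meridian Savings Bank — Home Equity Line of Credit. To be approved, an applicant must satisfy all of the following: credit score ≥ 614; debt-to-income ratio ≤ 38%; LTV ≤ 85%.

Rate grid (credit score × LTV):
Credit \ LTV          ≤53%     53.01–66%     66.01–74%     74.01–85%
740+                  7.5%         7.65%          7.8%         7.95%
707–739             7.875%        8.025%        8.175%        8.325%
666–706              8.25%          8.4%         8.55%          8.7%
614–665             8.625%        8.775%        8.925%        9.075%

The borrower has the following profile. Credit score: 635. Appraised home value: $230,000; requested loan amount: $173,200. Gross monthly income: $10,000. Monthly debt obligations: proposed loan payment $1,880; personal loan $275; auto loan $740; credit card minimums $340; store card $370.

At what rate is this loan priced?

Credit score 635 ≥ 614; Total monthly debts = (1,880 + 275 + 740 + 340 + 370) = 3,605. DTI = 3,605/10,000 = 36% ≤ 38%
LTV = 173,200/230,000 = 75.3% ≤ 85%
Score 635 is in the 614–665 band; LTV 75.3% is in the 74.01–85% band → 9.075%.

9.075%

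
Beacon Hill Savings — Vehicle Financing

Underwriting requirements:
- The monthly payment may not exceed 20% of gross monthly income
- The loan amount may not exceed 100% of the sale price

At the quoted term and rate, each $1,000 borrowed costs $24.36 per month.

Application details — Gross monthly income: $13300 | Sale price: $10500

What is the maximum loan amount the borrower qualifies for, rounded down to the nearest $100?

$10,500

Payment cap: 20% × $13,300 = $2,660/month.
At $24.36 per $1,000, that supports 2,660/24.36 × 1,000 ≈ $109,195 → $109,100.
LTV cap: 100% × $10,500 = $10,500 → $10,500.
Binding constraint: loan-to-value.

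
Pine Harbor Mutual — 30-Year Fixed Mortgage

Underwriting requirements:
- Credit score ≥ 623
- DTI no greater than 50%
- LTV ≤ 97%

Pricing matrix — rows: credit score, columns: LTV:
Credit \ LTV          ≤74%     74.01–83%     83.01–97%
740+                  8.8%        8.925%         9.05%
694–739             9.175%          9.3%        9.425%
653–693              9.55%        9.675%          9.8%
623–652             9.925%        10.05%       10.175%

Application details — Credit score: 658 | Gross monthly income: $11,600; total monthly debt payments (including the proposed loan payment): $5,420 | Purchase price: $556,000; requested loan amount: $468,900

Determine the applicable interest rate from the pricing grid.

Credit score 658 ≥ 623; DTI: 5,420 ÷ 11,600 = 46.7%, within the 50% cap
LTV: 468,900 ÷ 556,000 = 84.3%, within 97% cap
Score 658 is in the 653–693 band; LTV 84.3% is in the 83.01–97% band → 9.8%.

9.8%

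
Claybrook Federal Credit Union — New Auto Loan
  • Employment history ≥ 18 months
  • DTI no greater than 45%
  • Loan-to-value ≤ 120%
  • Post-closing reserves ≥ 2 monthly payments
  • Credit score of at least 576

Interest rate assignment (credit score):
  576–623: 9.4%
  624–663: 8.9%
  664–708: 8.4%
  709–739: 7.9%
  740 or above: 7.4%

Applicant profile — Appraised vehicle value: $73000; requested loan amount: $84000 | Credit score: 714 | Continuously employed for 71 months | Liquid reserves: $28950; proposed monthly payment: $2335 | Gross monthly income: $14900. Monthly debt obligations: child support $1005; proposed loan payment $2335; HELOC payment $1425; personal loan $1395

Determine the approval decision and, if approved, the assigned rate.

Approved at 7.9%

Credit score 714 ≥ 576 (meets minimum)
Employment 71 ≥ 18 months
Reserves: 28,950 ÷ 2,335 = 12.4 months (meets 2-month minimum)
LTV: 84,000 ÷ 73,000 = 115.1%, within 120% cap
Total monthly debts = (1,005 + 2,335 + 1,425 + 1,395) = 6,160. Debt-to-income = 6,160/14,900 = 41.3% — meets 45% limit
All requirements met. Score 714 falls in the 709–739 tier → 7.9%.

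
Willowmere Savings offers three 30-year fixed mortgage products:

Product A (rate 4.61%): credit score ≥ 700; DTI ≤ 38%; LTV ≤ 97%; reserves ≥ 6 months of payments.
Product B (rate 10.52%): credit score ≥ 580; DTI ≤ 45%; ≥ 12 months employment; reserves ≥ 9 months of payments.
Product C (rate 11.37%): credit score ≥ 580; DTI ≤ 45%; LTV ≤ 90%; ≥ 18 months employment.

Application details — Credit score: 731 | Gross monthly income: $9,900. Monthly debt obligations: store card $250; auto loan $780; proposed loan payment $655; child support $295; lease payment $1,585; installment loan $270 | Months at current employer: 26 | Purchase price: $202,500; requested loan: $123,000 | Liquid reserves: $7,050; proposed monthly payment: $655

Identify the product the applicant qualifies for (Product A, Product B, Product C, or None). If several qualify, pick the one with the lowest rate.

Product B

Total debts = (250 + 780 + 655 + 295 + 1,585 + 270) = 3,835; DTI = 3,835/9,900 = 38.7%.
LTV = 123,000/202,500 = 60.7%.
Reserves = 7,050/655 = 10.8 months.
Product A: score 731 ≥ 700; DTI 38.7% > 38%; LTV 60.7% ≤ 97%; reserves 10.8 ≥ 6 mo → does not qualify.
Product B: score 731 ≥ 580; DTI 38.7% ≤ 45%; employment 26 ≥ 12 mo; reserves 10.8 ≥ 9 mo → qualifies.
Product C: score 731 ≥ 580; DTI 38.7% ≤ 45%; LTV 60.7% ≤ 90%; employment 26 ≥ 18 mo → qualifies.
Qualifying: Product B, Product C. Lowest rate is 10.52% → Product B.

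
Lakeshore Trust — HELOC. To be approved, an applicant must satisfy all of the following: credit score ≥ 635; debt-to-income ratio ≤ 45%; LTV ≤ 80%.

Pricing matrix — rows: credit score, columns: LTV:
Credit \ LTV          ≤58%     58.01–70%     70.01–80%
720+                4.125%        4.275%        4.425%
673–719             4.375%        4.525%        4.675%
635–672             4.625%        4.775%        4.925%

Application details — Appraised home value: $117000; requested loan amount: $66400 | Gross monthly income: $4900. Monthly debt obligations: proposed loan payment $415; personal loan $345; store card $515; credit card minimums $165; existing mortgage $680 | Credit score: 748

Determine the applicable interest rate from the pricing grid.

4.125%

Credit score 748 ≥ 635; Total monthly debts = (415 + 345 + 515 + 165 + 680) = 2,120. Debt-to-income = 2,120/4,900 = 43.3% — meets 45% limit
LTV = 66,400/117,000 = 56.8% ≤ 80%
Score 748 is in the 720+ band; LTV 56.8% is in the ≤58% band → 4.125%.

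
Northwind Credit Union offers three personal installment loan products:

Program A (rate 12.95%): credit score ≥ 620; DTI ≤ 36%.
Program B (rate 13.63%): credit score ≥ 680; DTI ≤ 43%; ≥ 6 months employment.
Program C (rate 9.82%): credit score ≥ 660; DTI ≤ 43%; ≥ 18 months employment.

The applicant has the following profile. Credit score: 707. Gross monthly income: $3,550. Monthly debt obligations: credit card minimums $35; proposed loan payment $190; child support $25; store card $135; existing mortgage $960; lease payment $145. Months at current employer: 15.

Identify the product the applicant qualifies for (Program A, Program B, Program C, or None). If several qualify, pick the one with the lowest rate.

Total debts = (35 + 190 + 25 + 135 + 960 + 145) = 1,490; DTI = 1,490/3,550 = 42%.
Program A: score 707 ≥ 620; DTI 42% > 36% → does not qualify.
Program B: score 707 ≥ 680; DTI 42% ≤ 43%; employment 15 ≥ 6 mo → qualifies.
Program C: score 707 ≥ 660; DTI 42% ≤ 43%; employment 15 < 18 mo → does not qualify.

Program B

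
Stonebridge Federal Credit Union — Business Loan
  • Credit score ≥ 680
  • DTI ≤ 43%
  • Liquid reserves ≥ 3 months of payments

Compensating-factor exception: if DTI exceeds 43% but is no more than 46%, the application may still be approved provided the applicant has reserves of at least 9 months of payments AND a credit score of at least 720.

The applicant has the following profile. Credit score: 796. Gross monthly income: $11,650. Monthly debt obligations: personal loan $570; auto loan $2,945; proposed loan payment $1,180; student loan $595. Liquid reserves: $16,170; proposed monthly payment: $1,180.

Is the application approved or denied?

Credit score 796 ≥ 680 (meets base)
Total debts = (570 + 2,945 + 1,180 + 595) = 5,290. DTI = 5,290/11,650 = 45.4% > 43% — standard DTI limit exceeded.
Reserves: 16,170 ÷ 1,180 = 13.7 months (meets 3-month minimum)
45.4% falls in the override range (43%–46%), so the compensating-factor test applies.
Override check — reserves: 13.7 mo (ok); score: 796 (ok).
Both compensating conditions met → exception applies.

Approved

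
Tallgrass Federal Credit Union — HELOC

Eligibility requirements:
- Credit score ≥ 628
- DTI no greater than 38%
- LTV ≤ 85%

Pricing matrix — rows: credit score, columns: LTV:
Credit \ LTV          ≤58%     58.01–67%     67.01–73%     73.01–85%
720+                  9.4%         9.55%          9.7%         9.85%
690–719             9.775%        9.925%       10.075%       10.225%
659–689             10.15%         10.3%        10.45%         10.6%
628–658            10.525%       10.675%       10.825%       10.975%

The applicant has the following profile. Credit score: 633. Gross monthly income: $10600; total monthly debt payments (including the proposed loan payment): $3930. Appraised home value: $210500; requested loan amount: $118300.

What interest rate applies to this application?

Credit score 633 ≥ 628; DTI = 3,930/10,600 = 37.1% ≤ 38%
Loan-to-value = 118,300/210,500 = 56.2% — pass (85% max)
Credit 633 → row 628–658; LTV 56.2% → column ≤58%. Grid cell → 10.525%.

10.525%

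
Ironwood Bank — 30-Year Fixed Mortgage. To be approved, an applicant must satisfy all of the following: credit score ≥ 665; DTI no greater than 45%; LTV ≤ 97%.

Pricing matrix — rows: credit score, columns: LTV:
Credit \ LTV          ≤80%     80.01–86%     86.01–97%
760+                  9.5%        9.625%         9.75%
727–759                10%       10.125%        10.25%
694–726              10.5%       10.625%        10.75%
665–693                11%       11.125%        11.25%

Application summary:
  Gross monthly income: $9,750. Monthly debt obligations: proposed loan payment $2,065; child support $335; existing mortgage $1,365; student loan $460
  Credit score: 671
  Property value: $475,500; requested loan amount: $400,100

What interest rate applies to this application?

Credit score 671 ≥ 665; Total monthly debts = (2,065 + 335 + 1,365 + 460) = 4,225. DTI: 4,225 ÷ 9,750 = 43.3%, within the 45% cap
LTV = 400,100/475,500 = 84.1% ≤ 97%
Credit 671 → row 665–693; LTV 84.1% → column 80.01–86%. Grid cell → 11.125%.

11.125%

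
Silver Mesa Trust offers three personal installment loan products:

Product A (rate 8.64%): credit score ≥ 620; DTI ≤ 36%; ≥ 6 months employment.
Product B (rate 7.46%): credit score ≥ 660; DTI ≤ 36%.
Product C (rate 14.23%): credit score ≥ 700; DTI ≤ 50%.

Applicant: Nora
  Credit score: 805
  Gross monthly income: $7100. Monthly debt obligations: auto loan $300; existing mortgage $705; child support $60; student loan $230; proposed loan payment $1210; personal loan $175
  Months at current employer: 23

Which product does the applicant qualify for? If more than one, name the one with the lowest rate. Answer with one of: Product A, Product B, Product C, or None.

Total debts = (300 + 705 + 60 + 230 + 1,210 + 175) = 2,680; DTI = 2,680/7,100 = 37.7%.
Product A: score 805 ≥ 620; DTI 37.7% > 36%; employment 23 ≥ 6 mo → does not qualify.
Product B: score 805 ≥ 660; DTI 37.7% > 36% → does not qualify.
Product C: score 805 ≥ 700; DTI 37.7% ≤ 50% → qualifies.

Product C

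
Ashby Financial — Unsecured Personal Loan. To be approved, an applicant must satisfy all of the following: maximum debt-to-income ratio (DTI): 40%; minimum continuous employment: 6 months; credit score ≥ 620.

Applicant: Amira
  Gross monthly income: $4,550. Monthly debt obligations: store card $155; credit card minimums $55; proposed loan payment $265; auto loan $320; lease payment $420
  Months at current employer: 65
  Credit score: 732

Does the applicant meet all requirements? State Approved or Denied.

Approved

Total monthly debts = (155 + 55 + 265 + 320 + 420) = 1,215. Debt-to-income = 1,215/4,550 = 26.7% — meets 40% limit
Employment 65 ≥ 6 months
Credit score 732 ≥ 620 (meets)
All criteria satisfied.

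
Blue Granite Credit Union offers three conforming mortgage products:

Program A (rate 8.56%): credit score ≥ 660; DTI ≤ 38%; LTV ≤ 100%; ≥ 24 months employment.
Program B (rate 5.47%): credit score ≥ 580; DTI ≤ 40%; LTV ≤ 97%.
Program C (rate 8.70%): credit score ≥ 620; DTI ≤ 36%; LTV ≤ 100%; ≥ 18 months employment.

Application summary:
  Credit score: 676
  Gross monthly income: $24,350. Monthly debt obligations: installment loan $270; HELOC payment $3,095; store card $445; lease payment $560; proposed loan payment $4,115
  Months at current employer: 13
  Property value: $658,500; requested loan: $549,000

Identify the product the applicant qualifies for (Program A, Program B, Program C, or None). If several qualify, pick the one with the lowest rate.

Program B

Total debts = (270 + 3,095 + 445 + 560 + 4,115) = 8,485; DTI = 8,485/24,350 = 34.8%.
LTV = 549,000/658,500 = 83.4%.
Program A: score 676 ≥ 660; DTI 34.8% ≤ 38%; LTV 83.4% ≤ 100%; employment 13 < 24 mo → does not qualify.
Program B: score 676 ≥ 580; DTI 34.8% ≤ 40%; LTV 83.4% ≤ 97% → qualifies.
Program C: score 676 ≥ 620; DTI 34.8% ≤ 36%; LTV 83.4% ≤ 100%; employment 13 < 18 mo → does not qualify.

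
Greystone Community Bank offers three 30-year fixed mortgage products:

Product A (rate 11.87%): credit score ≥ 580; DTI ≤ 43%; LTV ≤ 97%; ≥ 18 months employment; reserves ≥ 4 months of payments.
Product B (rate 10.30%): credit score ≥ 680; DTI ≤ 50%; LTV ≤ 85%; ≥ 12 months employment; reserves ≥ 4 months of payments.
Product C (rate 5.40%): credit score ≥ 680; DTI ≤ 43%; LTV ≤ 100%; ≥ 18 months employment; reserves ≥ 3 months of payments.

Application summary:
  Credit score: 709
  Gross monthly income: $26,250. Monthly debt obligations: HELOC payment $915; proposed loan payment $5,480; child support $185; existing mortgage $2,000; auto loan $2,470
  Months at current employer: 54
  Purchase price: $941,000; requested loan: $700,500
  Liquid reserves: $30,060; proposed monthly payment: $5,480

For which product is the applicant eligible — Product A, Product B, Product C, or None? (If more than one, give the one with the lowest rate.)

Total debts = (915 + 5,480 + 185 + 2,000 + 2,470) = 11,050; DTI = 11,050/26,250 = 42.1%.
LTV = 700,500/941,000 = 74.4%.
Reserves = 30,060/5,480 = 5.5 months.
Product A: score 709 ≥ 580; DTI 42.1% ≤ 43%; LTV 74.4% ≤ 97%; employment 54 ≥ 18 mo; reserves 5.5 ≥ 4 mo → qualifies.
Product B: score 709 ≥ 680; DTI 42.1% ≤ 50%; LTV 74.4% ≤ 85%; employment 54 ≥ 12 mo; reserves 5.5 ≥ 4 mo → qualifies.
Product C: score 709 ≥ 680; DTI 42.1% ≤ 43%; LTV 74.4% ≤ 100%; employment 54 ≥ 18 mo; reserves 5.5 ≥ 3 mo → qualifies.
Qualifying: Product A, Product B, Product C. Lowest rate is 5.40% → Product C.

Product C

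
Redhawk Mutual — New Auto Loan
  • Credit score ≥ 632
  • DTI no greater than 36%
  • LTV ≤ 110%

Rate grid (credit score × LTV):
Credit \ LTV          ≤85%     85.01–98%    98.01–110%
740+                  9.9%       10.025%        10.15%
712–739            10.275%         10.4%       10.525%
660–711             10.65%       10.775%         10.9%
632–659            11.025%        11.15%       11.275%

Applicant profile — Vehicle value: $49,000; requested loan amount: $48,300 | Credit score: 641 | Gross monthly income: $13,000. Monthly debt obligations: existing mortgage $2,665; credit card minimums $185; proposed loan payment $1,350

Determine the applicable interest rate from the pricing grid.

Credit score 641 ≥ 632; Total monthly debts = (2,665 + 185 + 1,350) = 4,200. Debt-to-income = 4,200/13,000 = 32.3% — meets 36% limit
LTV = 48,300/49,000 = 98.6% ≤ 110%
Row: 641 falls in 632–659. Column: 98.6% falls in 98.01–110%. Rate = 11.275%.

11.275%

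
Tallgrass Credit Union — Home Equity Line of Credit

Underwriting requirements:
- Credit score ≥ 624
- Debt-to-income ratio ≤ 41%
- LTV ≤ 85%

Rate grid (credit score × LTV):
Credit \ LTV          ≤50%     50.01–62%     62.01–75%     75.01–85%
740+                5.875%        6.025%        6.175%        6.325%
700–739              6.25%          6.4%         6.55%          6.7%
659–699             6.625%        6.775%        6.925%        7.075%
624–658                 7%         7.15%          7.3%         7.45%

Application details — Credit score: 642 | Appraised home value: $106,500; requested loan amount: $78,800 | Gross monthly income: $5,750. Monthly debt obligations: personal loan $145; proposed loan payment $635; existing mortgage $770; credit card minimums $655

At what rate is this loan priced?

7.3%

Credit score 642 ≥ 624; Total monthly debts = (145 + 635 + 770 + 655) = 2,205. Debt-to-income = 2,205/5,750 = 38.3% — meets 41% limit
Loan-to-value = 78,800/106,500 = 74% — pass (85% max)
Credit 642 → row 624–658; LTV 74% → column 62.01–75%. Grid cell → 7.3%.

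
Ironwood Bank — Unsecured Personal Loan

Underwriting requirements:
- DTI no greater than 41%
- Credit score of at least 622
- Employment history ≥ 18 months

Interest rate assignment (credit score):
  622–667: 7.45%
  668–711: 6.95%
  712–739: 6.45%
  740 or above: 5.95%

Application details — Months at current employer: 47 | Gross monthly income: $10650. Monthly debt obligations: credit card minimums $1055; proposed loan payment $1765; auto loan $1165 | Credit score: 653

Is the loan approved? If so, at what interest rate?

Credit score 653 ≥ 622 (meets minimum)
Total monthly debts = (1,055 + 1,765 + 1,165) = 3,985. DTI = 3,985/10,650 = 37.4% ≤ 41%
Employment 47 ≥ 18 months
All requirements met. Score 653 falls in the 622–667 tier → 7.45%.

Approved at 7.45%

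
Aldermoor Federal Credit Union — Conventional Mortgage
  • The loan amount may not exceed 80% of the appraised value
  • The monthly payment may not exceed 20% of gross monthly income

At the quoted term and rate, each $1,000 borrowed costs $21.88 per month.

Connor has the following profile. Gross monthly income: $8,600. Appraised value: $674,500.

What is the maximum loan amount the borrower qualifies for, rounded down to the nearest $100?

Payment cap: 20% × $8,600 = $1,720/month.
At $21.88 per $1,000, that supports 1,720/21.88 × 1,000 ≈ $78,610 → $78,600.
LTV cap: 80% × $674,500 = $539,600 → $539,600.
Binding constraint: payment-to-income.

$78,600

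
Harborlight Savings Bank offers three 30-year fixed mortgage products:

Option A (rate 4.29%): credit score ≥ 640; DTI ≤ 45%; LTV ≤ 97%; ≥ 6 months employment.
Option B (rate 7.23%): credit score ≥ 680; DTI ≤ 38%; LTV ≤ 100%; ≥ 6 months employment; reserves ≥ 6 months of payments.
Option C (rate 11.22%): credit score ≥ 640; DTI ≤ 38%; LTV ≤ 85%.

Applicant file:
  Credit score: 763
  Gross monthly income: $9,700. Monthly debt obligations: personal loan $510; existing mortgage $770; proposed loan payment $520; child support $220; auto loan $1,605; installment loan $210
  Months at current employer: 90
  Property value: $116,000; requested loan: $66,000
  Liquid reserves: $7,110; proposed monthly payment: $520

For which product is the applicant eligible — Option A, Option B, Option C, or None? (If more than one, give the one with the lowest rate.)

Total debts = (510 + 770 + 520 + 220 + 1,605 + 210) = 3,835; DTI = 3,835/9,700 = 39.5%.
LTV = 66,000/116,000 = 56.9%.
Reserves = 7,110/520 = 13.7 months.
Option A: score 763 ≥ 640; DTI 39.5% ≤ 45%; LTV 56.9% ≤ 97%; employment 90 ≥ 6 mo → qualifies.
Option B: score 763 ≥ 680; DTI 39.5% > 38%; LTV 56.9% ≤ 100%; employment 90 ≥ 6 mo; reserves 13.7 ≥ 6 mo → does not qualify.
Option C: score 763 ≥ 640; DTI 39.5% > 38%; LTV 56.9% ≤ 85% → does not qualify.

Option A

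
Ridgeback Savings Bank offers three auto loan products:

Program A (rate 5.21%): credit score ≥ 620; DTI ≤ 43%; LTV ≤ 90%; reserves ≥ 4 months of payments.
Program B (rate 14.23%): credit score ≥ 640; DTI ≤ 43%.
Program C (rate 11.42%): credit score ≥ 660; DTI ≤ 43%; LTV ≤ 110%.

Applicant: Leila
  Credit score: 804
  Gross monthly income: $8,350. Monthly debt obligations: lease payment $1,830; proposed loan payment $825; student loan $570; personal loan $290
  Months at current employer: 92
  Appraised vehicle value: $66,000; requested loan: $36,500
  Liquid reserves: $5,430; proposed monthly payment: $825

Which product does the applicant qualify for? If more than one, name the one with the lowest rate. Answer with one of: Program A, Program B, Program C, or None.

Total debts = (1,830 + 825 + 570 + 290) = 3,515; DTI = 3,515/8,350 = 42.1%.
LTV = 36,500/66,000 = 55.3%.
Reserves = 5,430/825 = 6.6 months.
Program A: score 804 ≥ 620; DTI 42.1% ≤ 43%; LTV 55.3% ≤ 90%; reserves 6.6 ≥ 4 mo → qualifies.
Program B: score 804 ≥ 640; DTI 42.1% ≤ 43% → qualifies.
Program C: score 804 ≥ 660; DTI 42.1% ≤ 43%; LTV 55.3% ≤ 110% → qualifies.
Qualifying: Program A, Program B, Program C. Lowest rate is 5.21% → Program A.

Program A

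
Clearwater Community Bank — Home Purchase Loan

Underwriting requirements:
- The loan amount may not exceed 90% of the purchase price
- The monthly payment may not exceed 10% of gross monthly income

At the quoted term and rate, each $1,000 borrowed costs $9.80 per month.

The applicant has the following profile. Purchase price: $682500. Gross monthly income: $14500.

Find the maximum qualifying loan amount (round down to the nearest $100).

Payment cap: 10% × $14,500 = $1,450/month.
At $9.80 per $1,000, that supports 1,450/9.80 × 1,000 ≈ $147,959 → $147,900.
LTV cap: 90% × $682,500 = $614,250 → $614,200.
Binding constraint: payment-to-income.

$147,900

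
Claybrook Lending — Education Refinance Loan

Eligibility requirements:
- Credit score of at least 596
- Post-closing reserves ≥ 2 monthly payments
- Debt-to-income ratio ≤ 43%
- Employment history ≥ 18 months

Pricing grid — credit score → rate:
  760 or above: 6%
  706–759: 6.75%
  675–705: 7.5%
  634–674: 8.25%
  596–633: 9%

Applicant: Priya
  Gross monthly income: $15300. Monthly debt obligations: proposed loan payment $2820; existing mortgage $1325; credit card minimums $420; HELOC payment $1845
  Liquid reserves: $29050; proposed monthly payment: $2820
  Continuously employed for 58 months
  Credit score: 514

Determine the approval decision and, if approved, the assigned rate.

Denied

Credit score 514 < 596 (below minimum)
Total monthly debts = (2,820 + 1,325 + 420 + 1,845) = 6,410. Debt-to-income = 6,410/15,300 = 41.9% — meets 43% limit
Reserves = 29,050/2,820 = 10.3 months ≥ 2
Employment 58 ≥ 18 months
Not all requirements met → denied.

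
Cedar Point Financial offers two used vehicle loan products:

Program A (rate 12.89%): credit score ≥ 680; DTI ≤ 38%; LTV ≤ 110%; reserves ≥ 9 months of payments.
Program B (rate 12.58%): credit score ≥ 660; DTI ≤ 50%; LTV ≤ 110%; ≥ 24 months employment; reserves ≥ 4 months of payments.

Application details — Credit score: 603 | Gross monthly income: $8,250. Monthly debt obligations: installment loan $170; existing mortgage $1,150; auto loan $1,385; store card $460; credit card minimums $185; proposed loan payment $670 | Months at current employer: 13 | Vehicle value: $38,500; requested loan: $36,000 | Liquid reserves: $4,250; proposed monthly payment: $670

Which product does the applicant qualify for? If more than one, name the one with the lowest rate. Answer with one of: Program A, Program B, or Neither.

Neither

Total debts = (170 + 1,150 + 1,385 + 460 + 185 + 670) = 4,020; DTI = 4,020/8,250 = 48.7%.
LTV = 36,000/38,500 = 93.5%.
Reserves = 4,250/670 = 6.3 months.
Program A: score 603 < 680; DTI 48.7% > 38%; LTV 93.5% ≤ 110%; reserves 6.3 < 9 mo → does not qualify.
Program B: score 603 < 660; DTI 48.7% ≤ 50%; LTV 93.5% ≤ 110%; employment 13 < 24 mo; reserves 6.3 ≥ 4 mo → does not qualify.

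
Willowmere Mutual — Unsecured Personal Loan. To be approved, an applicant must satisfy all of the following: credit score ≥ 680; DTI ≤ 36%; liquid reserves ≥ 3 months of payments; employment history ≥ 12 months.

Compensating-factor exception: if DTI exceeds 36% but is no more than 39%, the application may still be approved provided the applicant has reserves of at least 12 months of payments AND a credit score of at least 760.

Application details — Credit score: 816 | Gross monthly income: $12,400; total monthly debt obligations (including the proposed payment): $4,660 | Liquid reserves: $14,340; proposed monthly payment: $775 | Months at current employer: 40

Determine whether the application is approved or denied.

Approved

Credit score 816 ≥ 680 (meets base)
DTI: 4,660 ÷ 12,400 = 37.6%, over the 36% base limit.
Reserves: 14,340 ÷ 775 = 18.5 months (meets 3-month minimum)
Employment 40 ≥ 12 months
DTI 37.6% is within the 36%–39% exception band; checking compensating factors.
Override check — reserves: 18.5 mo (ok); score: 816 (ok).
Both compensating conditions met → exception applies.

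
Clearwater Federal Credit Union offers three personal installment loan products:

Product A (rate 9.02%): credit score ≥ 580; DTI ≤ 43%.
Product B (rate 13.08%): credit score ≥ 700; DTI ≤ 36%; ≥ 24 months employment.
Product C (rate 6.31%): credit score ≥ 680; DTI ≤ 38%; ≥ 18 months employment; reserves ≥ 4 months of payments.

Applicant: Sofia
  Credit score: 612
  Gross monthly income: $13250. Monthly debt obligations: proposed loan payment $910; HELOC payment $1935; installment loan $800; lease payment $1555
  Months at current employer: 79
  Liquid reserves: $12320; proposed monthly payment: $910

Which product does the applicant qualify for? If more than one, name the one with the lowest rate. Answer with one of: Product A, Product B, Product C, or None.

Product A

Total debts = (910 + 1,935 + 800 + 1,555) = 5,200; DTI = 5,200/13,250 = 39.2%.
Reserves = 12,320/910 = 13.5 months.
Product A: score 612 ≥ 580; DTI 39.2% ≤ 43% → qualifies.
Product B: score 612 < 700; DTI 39.2% > 36%; employment 79 ≥ 24 mo → does not qualify.
Product C: score 612 < 680; DTI 39.2% > 38%; employment 79 ≥ 18 mo; reserves 13.5 ≥ 4 mo → does not qualify.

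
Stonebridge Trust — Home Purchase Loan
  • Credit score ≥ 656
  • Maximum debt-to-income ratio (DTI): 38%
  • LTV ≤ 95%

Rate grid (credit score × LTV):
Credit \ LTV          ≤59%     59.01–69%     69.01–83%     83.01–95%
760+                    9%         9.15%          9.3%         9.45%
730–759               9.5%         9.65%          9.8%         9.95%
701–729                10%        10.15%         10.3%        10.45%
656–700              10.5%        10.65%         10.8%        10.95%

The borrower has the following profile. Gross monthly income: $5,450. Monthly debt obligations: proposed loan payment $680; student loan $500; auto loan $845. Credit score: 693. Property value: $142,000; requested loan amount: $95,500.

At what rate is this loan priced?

Credit score 693 ≥ 656; Total monthly debts = (680 + 500 + 845) = 2,025. Debt-to-income = 2,025/5,450 = 37.2% — meets 38% limit
Loan-to-value = 95,500/142,000 = 67.3% — pass (95% max)
Credit 693 → row 656–700; LTV 67.3% → column 59.01–69%. Grid cell → 10.65%.

10.65%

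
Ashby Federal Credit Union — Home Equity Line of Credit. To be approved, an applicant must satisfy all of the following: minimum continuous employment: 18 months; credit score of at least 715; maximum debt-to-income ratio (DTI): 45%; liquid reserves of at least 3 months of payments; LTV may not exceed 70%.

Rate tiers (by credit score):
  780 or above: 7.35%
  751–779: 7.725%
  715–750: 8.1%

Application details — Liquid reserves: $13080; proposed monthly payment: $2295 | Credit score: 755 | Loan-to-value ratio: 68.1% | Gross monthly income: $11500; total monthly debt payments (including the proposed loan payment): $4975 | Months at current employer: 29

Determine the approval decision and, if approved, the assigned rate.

Credit score 755 ≥ 715 (meets minimum)
Employment 29 ≥ 18 months
Debt-to-income = 4,975/11,500 = 43.3% — meets 45% limit
Liquid reserves cover 13,080/2,295 = 5.7 months — ≥ 3 required
LTV 68.1% ≤ 70%
All requirements met. Score 755 falls in the 751–779 tier → 7.725%.

Approved at 7.725%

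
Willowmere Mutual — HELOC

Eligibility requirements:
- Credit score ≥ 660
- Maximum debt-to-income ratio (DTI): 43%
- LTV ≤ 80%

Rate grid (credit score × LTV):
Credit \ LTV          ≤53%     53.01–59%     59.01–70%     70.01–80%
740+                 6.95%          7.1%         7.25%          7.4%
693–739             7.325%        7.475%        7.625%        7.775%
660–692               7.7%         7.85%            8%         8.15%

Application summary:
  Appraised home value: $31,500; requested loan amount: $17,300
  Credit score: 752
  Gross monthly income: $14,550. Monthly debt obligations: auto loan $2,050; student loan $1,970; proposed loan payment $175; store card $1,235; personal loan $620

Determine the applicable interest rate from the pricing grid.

7.1%

Credit score 752 ≥ 660; Total monthly debts = (2,050 + 1,970 + 175 + 1,235 + 620) = 6,050. Debt-to-income = 6,050/14,550 = 41.6% — meets 43% limit
LTV: 17,300 ÷ 31,500 = 54.9%, within 80% cap
Row: 752 falls in 740+. Column: 54.9% falls in 53.01–59%. Rate = 7.1%.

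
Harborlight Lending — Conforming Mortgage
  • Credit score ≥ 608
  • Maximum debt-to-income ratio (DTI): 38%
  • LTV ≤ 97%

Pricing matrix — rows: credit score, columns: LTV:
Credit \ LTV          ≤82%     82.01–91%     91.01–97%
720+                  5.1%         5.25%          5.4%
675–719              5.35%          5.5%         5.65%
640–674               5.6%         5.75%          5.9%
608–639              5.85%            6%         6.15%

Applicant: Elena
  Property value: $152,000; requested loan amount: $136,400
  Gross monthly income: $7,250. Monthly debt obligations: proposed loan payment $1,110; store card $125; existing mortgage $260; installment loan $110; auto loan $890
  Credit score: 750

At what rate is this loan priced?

5.25%

Credit score 750 ≥ 608; Total monthly debts = (1,110 + 125 + 260 + 110 + 890) = 2,495. DTI: 2,495 ÷ 7,250 = 34.4%, within the 38% cap
LTV = 136,400/152,000 = 89.7% ≤ 97%
Score 750 is in the 720+ band; LTV 89.7% is in the 82.01–91% band → 5.25%.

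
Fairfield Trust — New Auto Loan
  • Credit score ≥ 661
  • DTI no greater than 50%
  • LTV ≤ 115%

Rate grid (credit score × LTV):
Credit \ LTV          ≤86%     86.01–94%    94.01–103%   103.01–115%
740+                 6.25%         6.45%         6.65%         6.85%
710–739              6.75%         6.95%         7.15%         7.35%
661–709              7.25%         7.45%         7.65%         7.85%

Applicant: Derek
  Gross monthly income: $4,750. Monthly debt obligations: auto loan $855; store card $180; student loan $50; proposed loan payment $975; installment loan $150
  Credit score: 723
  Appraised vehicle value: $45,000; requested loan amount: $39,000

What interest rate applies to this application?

Credit score 723 ≥ 661; Total monthly debts = (855 + 180 + 50 + 975 + 150) = 2,210. DTI: 2,210 ÷ 4,750 = 46.5%, within the 50% cap
LTV: 39,000 ÷ 45,000 = 86.7%, within 115% cap
Credit 723 → row 710–739; LTV 86.7% → column 86.01–94%. Grid cell → 6.95%.

6.95%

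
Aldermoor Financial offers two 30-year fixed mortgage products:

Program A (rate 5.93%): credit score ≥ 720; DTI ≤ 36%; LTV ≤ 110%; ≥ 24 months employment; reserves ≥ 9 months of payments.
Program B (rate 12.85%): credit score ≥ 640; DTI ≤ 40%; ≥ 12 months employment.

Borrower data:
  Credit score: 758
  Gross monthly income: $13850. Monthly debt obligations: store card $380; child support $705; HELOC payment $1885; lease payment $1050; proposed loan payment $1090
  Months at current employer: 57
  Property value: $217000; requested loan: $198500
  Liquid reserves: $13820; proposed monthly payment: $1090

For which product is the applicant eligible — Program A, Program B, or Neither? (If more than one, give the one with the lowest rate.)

Program B

Total debts = (380 + 705 + 1,885 + 1,050 + 1,090) = 5,110; DTI = 5,110/13,850 = 36.9%.
LTV = 198,500/217,000 = 91.5%.
Reserves = 13,820/1,090 = 12.7 months.
Program A: score 758 ≥ 720; DTI 36.9% > 36%; LTV 91.5% ≤ 110%; employment 57 ≥ 24 mo; reserves 12.7 ≥ 9 mo → does not qualify.
Program B: score 758 ≥ 640; DTI 36.9% ≤ 40%; employment 57 ≥ 12 mo → qualifies.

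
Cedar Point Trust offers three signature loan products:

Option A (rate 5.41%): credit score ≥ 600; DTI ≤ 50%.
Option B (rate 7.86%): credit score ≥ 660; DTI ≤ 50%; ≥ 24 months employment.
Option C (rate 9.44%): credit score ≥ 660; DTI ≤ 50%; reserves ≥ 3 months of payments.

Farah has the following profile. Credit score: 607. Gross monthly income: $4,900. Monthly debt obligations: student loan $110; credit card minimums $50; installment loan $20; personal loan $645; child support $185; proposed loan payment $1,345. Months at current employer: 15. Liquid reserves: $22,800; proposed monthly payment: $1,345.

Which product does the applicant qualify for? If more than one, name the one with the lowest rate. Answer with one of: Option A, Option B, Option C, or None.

Option A

Total debts = (110 + 50 + 20 + 645 + 185 + 1,345) = 2,355; DTI = 2,355/4,900 = 48.1%.
Reserves = 22,800/1,345 = 17.0 months.
Option A: score 607 ≥ 600; DTI 48.1% ≤ 50% → qualifies.
Option B: score 607 < 660; DTI 48.1% ≤ 50%; employment 15 < 24 mo → does not qualify.
Option C: score 607 < 660; DTI 48.1% ≤ 50%; reserves 17.0 ≥ 3 mo → does not qualify.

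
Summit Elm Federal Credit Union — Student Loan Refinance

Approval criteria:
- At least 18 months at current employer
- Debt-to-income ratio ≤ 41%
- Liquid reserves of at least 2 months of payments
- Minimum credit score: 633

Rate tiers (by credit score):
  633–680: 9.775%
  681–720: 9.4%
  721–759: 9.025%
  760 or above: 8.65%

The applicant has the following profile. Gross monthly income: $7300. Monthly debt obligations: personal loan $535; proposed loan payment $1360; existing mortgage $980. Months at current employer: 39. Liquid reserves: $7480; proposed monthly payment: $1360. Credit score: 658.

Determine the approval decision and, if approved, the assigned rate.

Credit score 658 ≥ 633 (meets minimum)
Total monthly debts = (535 + 1,360 + 980) = 2,875. DTI = 2,875/7,300 = 39.4% ≤ 41%
Reserves: 7,480 ÷ 1,360 = 5.5 months (meets 2-month minimum)
Employment 39 ≥ 18 months
All requirements met. Score 658 falls in the 633–680 tier → 9.775%.

Approved at 9.775%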